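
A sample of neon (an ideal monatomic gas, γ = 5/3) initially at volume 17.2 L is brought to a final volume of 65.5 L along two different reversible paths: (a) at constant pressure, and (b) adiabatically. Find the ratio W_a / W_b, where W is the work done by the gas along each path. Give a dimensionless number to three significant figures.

Path (a) isobaric: W = P₁(V₂ − V₁) → W_a/(P₁V₁) = 2.808.
Path (b) adiabatic: W = P₁V₁(1 − (V₁/V₂)^(γ−1))/(γ−1) → W_b/(P₁V₁) = 0.8849.
W_a / W_b = 2.808 / 0.8849 = 3.173.

W_a / W_b ≈ 3.17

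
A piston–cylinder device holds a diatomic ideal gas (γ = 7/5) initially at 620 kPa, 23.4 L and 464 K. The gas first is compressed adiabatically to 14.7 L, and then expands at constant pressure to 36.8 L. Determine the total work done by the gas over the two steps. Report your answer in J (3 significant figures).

Step 1 (adiabatic): W = (P₁V₁ − P₂V₂)/(γ−1) = (14508 − 17473)/0.4 = -7412 J.
After step 1: P = 1189 kPa, V = 14.7 L, T = 558.8 K.
Step 2 (isobaric): W = PΔV = (1189 kPa)(36.8 − 14.7 L) = 26269 J.
W_total = -7412 + 26269 = 18856 J.

W_total ≈ 18900 J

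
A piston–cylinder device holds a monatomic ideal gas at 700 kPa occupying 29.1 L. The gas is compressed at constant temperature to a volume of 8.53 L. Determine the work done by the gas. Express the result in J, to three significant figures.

W ≈ -25000 J

Isothermal: W = nRT ln(V₂/V₁) = P₁V₁ ln(V₂/V₁).
P₁V₁ = (700 kPa)(29.1 L) = 20370 J.
W = 20370 × ln(8.53/29.1) = 20370 × -1.227
W_by_gas = -24997 J.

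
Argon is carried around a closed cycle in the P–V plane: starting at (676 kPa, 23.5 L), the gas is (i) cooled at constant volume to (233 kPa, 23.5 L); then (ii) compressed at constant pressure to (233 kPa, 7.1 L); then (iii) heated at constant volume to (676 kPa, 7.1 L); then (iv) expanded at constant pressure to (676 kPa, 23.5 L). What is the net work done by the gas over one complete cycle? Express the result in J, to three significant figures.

Constant-volume legs do no work.
W(ii) = (233)(7.1 − 23.5) = -3821 J; W(iv) = (676)(23.5 − 7.1) = 11086 J.
W_net = -3821 + 11086 = 7265 J (the clockwise enclosed area).

W_net ≈ 7270 J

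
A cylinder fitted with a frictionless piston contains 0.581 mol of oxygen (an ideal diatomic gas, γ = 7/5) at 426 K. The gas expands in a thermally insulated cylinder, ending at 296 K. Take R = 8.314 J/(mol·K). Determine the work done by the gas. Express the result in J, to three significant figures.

W ≈ 1570 J

Adiabatic ⇒ Q = 0, so W_by = −ΔU = nCᵥ(T₁ − T₂).
Cᵥ = 5R/2 = 20.79 J/(mol·K).
W = (0.581)(20.79)(426 − 296) = 1570 J.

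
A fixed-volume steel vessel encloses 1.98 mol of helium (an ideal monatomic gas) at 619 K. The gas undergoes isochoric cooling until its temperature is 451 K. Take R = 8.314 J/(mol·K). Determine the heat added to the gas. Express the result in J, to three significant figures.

Constant volume ⇒ W = 0, so Q = ΔU = nCᵥΔT with Cᵥ = 3R/2 = 12.47 J/(mol·K).
ΔU = (1.98)(12.47)(451 − 619) = -4148 J.

Q ≈ -4150 J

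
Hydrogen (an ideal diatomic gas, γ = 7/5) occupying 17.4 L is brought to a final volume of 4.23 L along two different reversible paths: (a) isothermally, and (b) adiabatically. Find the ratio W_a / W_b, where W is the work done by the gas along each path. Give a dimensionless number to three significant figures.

W_a / W_b ≈ 0.744

Path (a) isothermal: W = P₁V₁ ln(V₂/V₁) → W_a/(P₁V₁) = -1.414.
Path (b) adiabatic: W = P₁V₁(1 − (V₁/V₂)^(γ−1))/(γ−1) → W_b/(P₁V₁) = -1.902.
W_a / W_b = -1.414 / -1.902 = 0.7437.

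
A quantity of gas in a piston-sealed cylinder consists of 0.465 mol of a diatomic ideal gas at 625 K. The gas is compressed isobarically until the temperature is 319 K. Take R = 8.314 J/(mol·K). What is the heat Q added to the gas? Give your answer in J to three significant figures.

Isobaric: W = nRΔT = (0.465)(8.314)(-306) = -1183 J.
ΔU = nCᵥΔT with Cᵥ = 5R/2: ΔU = (0.465)(20.79)(-306) = -2957 J.
Q = ΔU + W = -2957 − 1183 = -4140 J.

Q ≈ -4140 J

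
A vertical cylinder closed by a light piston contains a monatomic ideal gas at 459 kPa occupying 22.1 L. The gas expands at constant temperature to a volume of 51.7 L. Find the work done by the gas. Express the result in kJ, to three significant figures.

W ≈ 8.62 kJ

Isothermal: W = nRT ln(V₂/V₁) = P₁V₁ ln(V₂/V₁).
P₁V₁ = (459 kPa)(22.1 L) = 10144 J.
W = 10144 × ln(51.7/22.1) = 10144 × 0.8499
W_by_gas = 8621 J.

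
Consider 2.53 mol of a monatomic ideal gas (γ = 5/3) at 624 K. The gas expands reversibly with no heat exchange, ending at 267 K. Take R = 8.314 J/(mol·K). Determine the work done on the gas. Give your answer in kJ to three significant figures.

W ≈ -11.3 kJ

Adiabatic ⇒ Q = 0, so W_by = −ΔU = nCᵥ(T₁ − T₂).
Cᵥ = 3R/2 = 12.47 J/(mol·K).
W = (2.53)(12.47)(624 − 267) = 11264 J.
Work on gas = −W_by = -11264 J.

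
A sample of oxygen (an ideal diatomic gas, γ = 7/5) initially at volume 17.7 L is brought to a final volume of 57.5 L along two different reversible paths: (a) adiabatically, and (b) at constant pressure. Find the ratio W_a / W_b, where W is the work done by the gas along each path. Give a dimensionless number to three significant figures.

Path (a) adiabatic: W = P₁V₁(1 − (V₁/V₂)^(γ−1))/(γ−1) → W_a/(P₁V₁) = 0.9395.
Path (b) isobaric: W = P₁(V₂ − V₁) → W_b/(P₁V₁) = 2.249.
W_a / W_b = 0.9395 / 2.249 = 0.4178.

W_a / W_b ≈ 0.418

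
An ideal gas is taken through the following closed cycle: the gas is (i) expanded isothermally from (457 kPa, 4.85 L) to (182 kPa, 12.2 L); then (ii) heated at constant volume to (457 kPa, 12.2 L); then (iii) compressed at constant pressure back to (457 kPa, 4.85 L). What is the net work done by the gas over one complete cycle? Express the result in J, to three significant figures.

W_net ≈ -1310 J

Leg (i): W = PᵢVᵢ ln(V_f/Vᵢ) = (2216) ln(12.2/4.85) = 2045 J.
Leg (ii): W = 0.
Leg (iii): W = PΔV = (457)(4.85 − 12.2) = -3359 J.
W_net = 2045 − 3359 = -1314 J.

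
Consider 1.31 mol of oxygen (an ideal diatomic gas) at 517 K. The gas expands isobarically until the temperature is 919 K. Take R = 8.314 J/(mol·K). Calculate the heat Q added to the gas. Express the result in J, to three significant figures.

Isobaric: W = nRΔT = (1.31)(8.314)(402) = 4378 J.
ΔU = nCᵥΔT with Cᵥ = 5R/2: ΔU = (1.31)(20.79)(402) = 10946 J.
Q = ΔU + W = 10946 + 4378 = 15324 J.

Q ≈ 15300 J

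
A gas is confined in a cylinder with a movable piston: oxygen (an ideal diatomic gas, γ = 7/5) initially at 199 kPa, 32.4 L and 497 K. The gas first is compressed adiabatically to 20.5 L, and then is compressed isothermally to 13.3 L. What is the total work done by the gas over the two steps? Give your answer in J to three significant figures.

Step 1 (adiabatic): W = (P₁V₁ − P₂V₂)/(γ−1) = (6448 − 7743)/0.4 = -3239 J.
After step 1: P = 377.7 kPa, V = 20.5 L, T = 596.9 K.
Step 2 (isothermal): W = P₁V₁ ln(V₂/V₁) = (7743) ln(13.3/20.5) = -3350 J.
W_total = -3239 − 3350 = -6589 J.

W_total ≈ -6590 J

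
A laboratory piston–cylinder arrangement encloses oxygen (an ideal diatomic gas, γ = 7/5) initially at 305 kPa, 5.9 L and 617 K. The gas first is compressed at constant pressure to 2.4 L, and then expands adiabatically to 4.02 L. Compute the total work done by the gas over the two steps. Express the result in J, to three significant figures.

Step 1 (isobaric): W = PΔV = (305 kPa)(2.4 − 5.9 L) = -1068 J.
After step 1: P = 305 kPa, V = 2.4 L, T = 251 K.
Step 2 (adiabatic): W = (P₁V₁ − P₂V₂)/(γ−1) = (732 − 595.5)/0.4 = 341.2 J.
W_total = -1068 + 341.2 = -726.3 J.

W_total ≈ -726 J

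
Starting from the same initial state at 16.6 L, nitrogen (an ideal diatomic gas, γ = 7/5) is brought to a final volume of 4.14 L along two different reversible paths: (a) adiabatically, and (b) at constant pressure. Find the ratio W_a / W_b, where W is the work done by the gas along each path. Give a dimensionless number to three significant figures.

Path (a) adiabatic: W = P₁V₁(1 − (V₁/V₂)^(γ−1))/(γ−1) → W_a/(P₁V₁) = -1.857.
Path (b) isobaric: W = P₁(V₂ − V₁) → W_b/(P₁V₁) = -0.7506.
W_a / W_b = -1.857 / -0.7506 = 2.474.

W_a / W_b ≈ 2.47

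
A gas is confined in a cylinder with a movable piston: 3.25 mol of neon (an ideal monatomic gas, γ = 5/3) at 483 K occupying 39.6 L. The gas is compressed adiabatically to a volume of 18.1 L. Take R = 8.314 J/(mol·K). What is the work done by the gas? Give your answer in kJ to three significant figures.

Adiabatic: TV^(γ−1) = const with γ = 5/3.
T₂ = T₁ (V₁/V₂)^(γ−1) = 483 × (39.6/18.1)^0.667 = 483 × 1.685 = 814 K.
W_by = nCᵥ(T₁ − T₂) = (3.25)(12.47)(483 − 814) = -13416 J.

W ≈ -13.4 kJ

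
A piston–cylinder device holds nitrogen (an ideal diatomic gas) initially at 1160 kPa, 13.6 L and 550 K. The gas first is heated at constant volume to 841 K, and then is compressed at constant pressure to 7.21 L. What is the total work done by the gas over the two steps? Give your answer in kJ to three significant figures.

W_total ≈ -11.3 kJ

Step 1 (isochoric): W = 0 (constant volume).
After step 1: P = 1774 kPa (V unchanged).
Step 2 (isobaric): W = PΔV = (1774 kPa)(7.21 − 13.6 L) = -11334 J.
W_total = 0 − 11334 = -11334 J.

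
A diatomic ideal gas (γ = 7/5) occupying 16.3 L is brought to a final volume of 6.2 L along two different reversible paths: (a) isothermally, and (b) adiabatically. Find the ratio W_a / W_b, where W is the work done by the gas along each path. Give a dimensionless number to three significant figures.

Path (a) isothermal: W = P₁V₁ ln(V₂/V₁) → W_a/(P₁V₁) = -0.9666.
Path (b) adiabatic: W = P₁V₁(1 − (V₁/V₂)^(γ−1))/(γ−1) → W_b/(P₁V₁) = -1.18.
W_a / W_b = -0.9666 / -1.18 = 0.8191.

W_a / W_b ≈ 0.819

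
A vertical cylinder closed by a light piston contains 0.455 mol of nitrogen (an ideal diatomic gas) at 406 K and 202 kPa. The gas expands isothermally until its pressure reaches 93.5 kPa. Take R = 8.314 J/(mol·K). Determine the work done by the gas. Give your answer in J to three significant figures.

W ≈ 1180 J

Isothermal process: W = nRT ln(V₂/V₁) = nRT ln(P₁/P₂).
W = (0.455)(8.314)(406) × ln(202/93.5)
  = 1536 × ln(2.16) = 1536 × 0.7703
W_by_gas = 1183 J.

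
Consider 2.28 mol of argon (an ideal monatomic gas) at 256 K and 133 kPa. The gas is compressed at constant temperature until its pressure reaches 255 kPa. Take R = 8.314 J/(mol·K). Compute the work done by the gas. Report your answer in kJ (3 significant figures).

Isothermal process: W = nRT ln(V₂/V₁) = nRT ln(P₁/P₂).
W = (2.28)(8.314)(256) × ln(133/255)
  = 4853 × ln(0.5216) = 4853 × -0.6509
W_by_gas = -3159 J.

W ≈ -3.16 kJ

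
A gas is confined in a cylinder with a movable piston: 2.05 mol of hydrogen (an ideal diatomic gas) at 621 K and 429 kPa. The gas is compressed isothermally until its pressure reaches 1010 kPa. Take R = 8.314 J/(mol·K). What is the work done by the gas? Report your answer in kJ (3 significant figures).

W ≈ -9.06 kJ

Isothermal process: W = nRT ln(V₂/V₁) = nRT ln(P₁/P₂).
W = (2.05)(8.314)(621) × ln(429/1010)
  = 10584 × ln(0.4248) = 10584 × -0.8562
W_by_gas = -9063 J.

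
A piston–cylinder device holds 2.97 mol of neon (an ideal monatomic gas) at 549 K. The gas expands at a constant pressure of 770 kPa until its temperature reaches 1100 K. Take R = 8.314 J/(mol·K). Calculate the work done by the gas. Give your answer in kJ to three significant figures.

Isobaric: W = P ΔV = nR ΔT.
W = (2.97)(8.314)(1100 − 549) = 13606 J.

W ≈ 13.6 kJ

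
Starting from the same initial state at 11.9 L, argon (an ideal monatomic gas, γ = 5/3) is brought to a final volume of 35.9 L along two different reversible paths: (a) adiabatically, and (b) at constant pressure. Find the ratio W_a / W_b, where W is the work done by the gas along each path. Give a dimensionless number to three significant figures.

W_a / W_b ≈ 0.388

Path (a) adiabatic: W = P₁V₁(1 − (V₁/V₂)^(γ−1))/(γ−1) → W_a/(P₁V₁) = 0.7816.
Path (b) isobaric: W = P₁(V₂ − V₁) → W_b/(P₁V₁) = 2.017.
W_a / W_b = 0.7816 / 2.017 = 0.3875.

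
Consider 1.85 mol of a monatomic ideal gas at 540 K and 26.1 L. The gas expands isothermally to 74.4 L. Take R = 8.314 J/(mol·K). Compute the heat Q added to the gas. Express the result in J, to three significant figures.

Isothermal ⇒ ΔU = 0, so Q = W = nRT ln(V₂/V₁).
Q = (1.85)(8.314)(540) ln(74.4/26.1) = 8306 × 1.048 = 8700 J.

Q ≈ 8700 J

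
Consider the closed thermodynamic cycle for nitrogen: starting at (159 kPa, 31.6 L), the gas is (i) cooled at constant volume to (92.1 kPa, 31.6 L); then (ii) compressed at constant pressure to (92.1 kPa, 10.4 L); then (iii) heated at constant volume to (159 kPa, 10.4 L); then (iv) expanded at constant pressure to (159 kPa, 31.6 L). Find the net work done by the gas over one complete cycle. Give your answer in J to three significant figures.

W_net ≈ 1420 J

Constant-volume legs do no work.
W(ii) = (92.1)(10.4 − 31.6) = -1953 J; W(iv) = (159)(31.6 − 10.4) = 3371 J.
W_net = -1953 + 3371 = 1418 J (the clockwise enclosed area).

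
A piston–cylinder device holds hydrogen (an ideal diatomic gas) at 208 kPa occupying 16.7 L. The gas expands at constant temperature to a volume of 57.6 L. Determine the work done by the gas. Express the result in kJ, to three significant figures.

W ≈ 4.30 kJ

Isothermal: W = nRT ln(V₂/V₁) = P₁V₁ ln(V₂/V₁).
P₁V₁ = (208 kPa)(16.7 L) = 3474 J.
W = 3474 × ln(57.6/16.7) = 3474 × 1.238
W_by_gas = 4301 J.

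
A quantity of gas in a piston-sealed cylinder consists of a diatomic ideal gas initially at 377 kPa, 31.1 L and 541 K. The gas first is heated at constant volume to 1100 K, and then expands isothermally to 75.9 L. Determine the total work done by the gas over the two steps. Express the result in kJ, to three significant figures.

Step 1 (isochoric): W = 0 (constant volume).
After step 1: P = 766.5 kPa (V unchanged).
Step 2 (isothermal): W = P₁V₁ ln(V₂/V₁) = (23840) ln(75.9/31.1) = 21270 J.
W_total = 0 + 21270 = 21270 J.

W_total ≈ 21.3 kJ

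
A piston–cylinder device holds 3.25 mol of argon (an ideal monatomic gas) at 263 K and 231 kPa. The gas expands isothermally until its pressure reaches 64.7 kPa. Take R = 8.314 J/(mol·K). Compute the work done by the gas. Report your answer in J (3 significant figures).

W ≈ 9040 J

Isothermal process: W = nRT ln(V₂/V₁) = nRT ln(P₁/P₂).
W = (3.25)(8.314)(263) × ln(231/64.7)
  = 7106 × ln(3.57) = 7106 × 1.273
W_by_gas = 9044 J.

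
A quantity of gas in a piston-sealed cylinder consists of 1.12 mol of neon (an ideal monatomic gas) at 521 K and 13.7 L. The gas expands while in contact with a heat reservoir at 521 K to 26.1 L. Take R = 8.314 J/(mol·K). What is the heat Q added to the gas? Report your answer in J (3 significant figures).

Isothermal ⇒ ΔU = 0, so Q = W = nRT ln(V₂/V₁).
Q = (1.12)(8.314)(521) ln(26.1/13.7) = 4851 × 0.6445 = 3127 J.

Q ≈ 3130 J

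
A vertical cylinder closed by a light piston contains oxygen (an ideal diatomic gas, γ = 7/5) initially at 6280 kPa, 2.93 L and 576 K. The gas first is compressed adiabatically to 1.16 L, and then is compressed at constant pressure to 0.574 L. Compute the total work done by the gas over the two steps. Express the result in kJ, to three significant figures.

Step 1 (adiabatic): W = (P₁V₁ − P₂V₂)/(γ−1) = (18400 − 26656)/0.4 = -20638 J.
After step 1: P = 22979 kPa, V = 1.16 L, T = 834.4 K.
Step 2 (isobaric): W = PΔV = (22979 kPa)(0.574 − 1.16 L) = -13466 J.
W_total = -20638 − 13466 = -34104 J.

W_total ≈ -34.1 kJ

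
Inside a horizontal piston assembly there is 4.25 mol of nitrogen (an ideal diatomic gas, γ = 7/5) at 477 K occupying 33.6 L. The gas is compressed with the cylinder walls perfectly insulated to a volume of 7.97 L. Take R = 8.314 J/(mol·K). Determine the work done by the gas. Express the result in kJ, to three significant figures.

Adiabatic: TV^(γ−1) = const with γ = 7/5.
T₂ = T₁ (V₁/V₂)^(γ−1) = 477 × (33.6/7.97)^0.4 = 477 × 1.778 = 848.1 K.
W_by = nCᵥ(T₁ − T₂) = (4.25)(20.79)(477 − 848.1) = -32786 J.

W ≈ -32.8 kJ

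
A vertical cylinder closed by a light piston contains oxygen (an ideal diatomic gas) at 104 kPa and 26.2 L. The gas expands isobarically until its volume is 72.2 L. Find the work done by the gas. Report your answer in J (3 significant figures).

W ≈ 4780 J

Isobaric: W = P ΔV.
W = (104 kPa)(72.2 − 26.2 L) = (104)(46) = 4784 J.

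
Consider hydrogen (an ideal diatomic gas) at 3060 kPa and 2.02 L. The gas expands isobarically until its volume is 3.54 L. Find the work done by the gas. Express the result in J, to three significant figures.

Isobaric: W = P ΔV.
W = (3060 kPa)(3.54 − 2.02 L) = (3060)(1.52) = 4651 J.

W ≈ 4650 J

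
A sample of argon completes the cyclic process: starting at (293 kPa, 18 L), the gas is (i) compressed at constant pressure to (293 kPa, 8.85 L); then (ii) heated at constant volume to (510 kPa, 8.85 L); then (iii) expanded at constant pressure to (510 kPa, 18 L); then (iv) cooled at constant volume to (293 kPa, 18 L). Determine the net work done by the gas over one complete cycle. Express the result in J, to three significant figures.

W_net ≈ 1990 J

Constant-volume legs do no work.
W(i) = (293)(8.85 − 18) = -2681 J; W(iii) = (510)(18 − 8.85) = 4666 J.
W_net = -2681 + 4666 = 1986 J (the clockwise enclosed area).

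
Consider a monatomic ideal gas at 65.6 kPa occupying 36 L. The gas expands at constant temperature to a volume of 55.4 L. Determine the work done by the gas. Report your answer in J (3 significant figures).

W ≈ 1020 J

Isothermal: W = nRT ln(V₂/V₁) = P₁V₁ ln(V₂/V₁).
P₁V₁ = (65.6 kPa)(36 L) = 2362 J.
W = 2362 × ln(55.4/36) = 2362 × 0.4311
W_by_gas = 1018 J.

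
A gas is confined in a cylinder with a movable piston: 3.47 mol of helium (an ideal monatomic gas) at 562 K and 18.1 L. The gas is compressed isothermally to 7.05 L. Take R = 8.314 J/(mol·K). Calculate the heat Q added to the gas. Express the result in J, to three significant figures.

Q ≈ -15300 J

Isothermal ⇒ ΔU = 0, so Q = W = nRT ln(V₂/V₁).
Q = (3.47)(8.314)(562) ln(7.05/18.1) = 16213 × -0.9429 = -15287 J.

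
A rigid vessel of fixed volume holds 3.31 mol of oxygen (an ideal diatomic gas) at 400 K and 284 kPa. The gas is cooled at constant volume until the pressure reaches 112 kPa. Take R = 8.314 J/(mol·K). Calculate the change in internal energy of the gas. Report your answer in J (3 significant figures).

Constant volume ⇒ W = 0, so Q = ΔU = nCᵥΔT with Cᵥ = 5R/2 = 20.79 J/(mol·K).
At constant V, T₂/T₁ = P₂/P₁ ⇒ ΔT = T₁(P₂/P₁ − 1) = 400·(112/284 − 1) = -242.3 K.
ΔU = (3.31)(20.79)(-242.3) = -16667 J.

ΔU ≈ -16700 J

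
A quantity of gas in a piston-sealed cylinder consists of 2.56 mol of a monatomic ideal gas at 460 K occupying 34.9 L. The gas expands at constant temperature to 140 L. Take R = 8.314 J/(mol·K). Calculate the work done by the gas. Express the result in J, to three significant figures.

W ≈ 13600 J

Isothermal: W = nRT ln(V₂/V₁).
W = (2.56)(8.314)(460) × ln(140/34.9)
  = 9791 × 1.389
W_by_gas = 13601 J.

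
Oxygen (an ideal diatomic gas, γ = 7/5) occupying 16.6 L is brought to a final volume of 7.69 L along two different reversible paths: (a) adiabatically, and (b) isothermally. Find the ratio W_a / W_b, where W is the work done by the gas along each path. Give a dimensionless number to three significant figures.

Path (a) adiabatic: W = P₁V₁(1 − (V₁/V₂)^(γ−1))/(γ−1) → W_a/(P₁V₁) = -0.901.
Path (b) isothermal: W = P₁V₁ ln(V₂/V₁) → W_b/(P₁V₁) = -0.7695.
W_a / W_b = -0.901 / -0.7695 = 1.171.

W_a / W_b ≈ 1.17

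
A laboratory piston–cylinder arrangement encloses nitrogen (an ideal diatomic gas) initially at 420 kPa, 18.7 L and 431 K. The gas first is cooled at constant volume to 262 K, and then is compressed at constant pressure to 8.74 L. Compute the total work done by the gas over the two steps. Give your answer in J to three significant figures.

W_total ≈ -2540 J

Step 1 (isochoric): W = 0 (constant volume).
After step 1: P = 255.3 kPa (V unchanged).
Step 2 (isobaric): W = PΔV = (255.3 kPa)(8.74 − 18.7 L) = -2543 J.
W_total = 0 − 2543 = -2543 J.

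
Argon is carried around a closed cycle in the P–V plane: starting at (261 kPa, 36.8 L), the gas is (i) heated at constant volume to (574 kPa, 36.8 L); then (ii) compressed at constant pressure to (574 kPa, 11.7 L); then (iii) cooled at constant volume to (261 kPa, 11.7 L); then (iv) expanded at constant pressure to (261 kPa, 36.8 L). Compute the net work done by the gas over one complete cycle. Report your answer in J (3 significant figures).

Constant-volume legs do no work.
W(ii) = (574)(11.7 − 36.8) = -14407 J; W(iv) = (261)(36.8 − 11.7) = 6551 J.
W_net = -14407 + 6551 = -7856 J (the counter-clockwise enclosed area).

W_net ≈ -7860 J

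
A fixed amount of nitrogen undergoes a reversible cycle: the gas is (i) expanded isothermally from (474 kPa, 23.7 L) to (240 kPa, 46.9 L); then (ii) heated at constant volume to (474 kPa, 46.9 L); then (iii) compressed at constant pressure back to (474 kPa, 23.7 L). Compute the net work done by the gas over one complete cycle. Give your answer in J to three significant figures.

W_net ≈ -3330 J

Leg (i): W = PᵢVᵢ ln(V_f/Vᵢ) = (11234) ln(46.9/23.7) = 7668 J.
Leg (ii): W = 0.
Leg (iii): W = PΔV = (474)(23.7 − 46.9) = -10997 J.
W_net = 7668 − 10997 = -3329 J.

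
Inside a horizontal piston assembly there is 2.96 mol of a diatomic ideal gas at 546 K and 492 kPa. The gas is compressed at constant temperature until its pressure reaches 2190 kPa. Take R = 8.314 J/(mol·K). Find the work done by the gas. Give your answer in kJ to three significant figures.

Isothermal process: W = nRT ln(V₂/V₁) = nRT ln(P₁/P₂).
W = (2.96)(8.314)(546) × ln(492/2190)
  = 13437 × ln(0.2247) = 13437 × -1.493
W_by_gas = -20063 J.

W ≈ -20.1 kJ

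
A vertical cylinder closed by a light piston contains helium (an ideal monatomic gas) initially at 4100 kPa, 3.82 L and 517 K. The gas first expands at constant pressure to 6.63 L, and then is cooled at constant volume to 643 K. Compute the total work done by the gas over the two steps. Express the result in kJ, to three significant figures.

W_total ≈ 11.5 kJ

Step 1 (isobaric): W = PΔV = (4100 kPa)(6.63 − 3.82 L) = 11521 J.
Step 2 (isochoric): W = 0 (constant volume).
W_total = 11521 + 0 = 11521 J.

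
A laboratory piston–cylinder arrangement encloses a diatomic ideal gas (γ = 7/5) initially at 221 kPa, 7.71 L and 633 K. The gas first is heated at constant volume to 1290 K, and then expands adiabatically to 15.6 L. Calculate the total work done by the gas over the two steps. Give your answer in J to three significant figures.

W_total ≈ 2130 J

Step 1 (isochoric): W = 0 (constant volume).
After step 1: P = 450.4 kPa (V unchanged).
Step 2 (adiabatic): W = (P₁V₁ − P₂V₂)/(γ−1) = (3472 − 2619)/0.4 = 2133 J.
W_total = 0 + 2133 = 2133 J.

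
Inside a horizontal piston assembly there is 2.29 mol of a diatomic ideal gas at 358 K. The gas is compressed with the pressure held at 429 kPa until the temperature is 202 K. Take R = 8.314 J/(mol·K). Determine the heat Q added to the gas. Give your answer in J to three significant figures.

Q ≈ -10400 J

Isobaric: W = nRΔT = (2.29)(8.314)(-156) = -2970 J.
ΔU = nCᵥΔT with Cᵥ = 5R/2: ΔU = (2.29)(20.79)(-156) = -7425 J.
Q = ΔU + W = -7425 − 2970 = -10395 J.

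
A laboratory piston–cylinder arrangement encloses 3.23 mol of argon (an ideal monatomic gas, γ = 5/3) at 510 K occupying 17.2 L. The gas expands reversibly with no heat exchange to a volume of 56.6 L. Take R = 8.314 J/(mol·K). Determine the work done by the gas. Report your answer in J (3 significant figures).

W ≈ 11300 J

Adiabatic: TV^(γ−1) = const with γ = 5/3.
T₂ = T₁ (V₁/V₂)^(γ−1) = 510 × (17.2/56.6)^0.667 = 510 × 0.452 = 230.5 K.
W_by = nCᵥ(T₁ − T₂) = (3.23)(12.47)(510 − 230.5) = 11258 J.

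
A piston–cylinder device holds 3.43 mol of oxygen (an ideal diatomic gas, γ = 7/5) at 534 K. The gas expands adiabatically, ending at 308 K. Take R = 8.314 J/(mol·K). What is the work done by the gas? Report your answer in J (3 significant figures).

W ≈ 16100 J

Adiabatic ⇒ Q = 0, so W_by = −ΔU = nCᵥ(T₁ − T₂).
Cᵥ = 5R/2 = 20.79 J/(mol·K).
W = (3.43)(20.79)(534 − 308) = 16112 J.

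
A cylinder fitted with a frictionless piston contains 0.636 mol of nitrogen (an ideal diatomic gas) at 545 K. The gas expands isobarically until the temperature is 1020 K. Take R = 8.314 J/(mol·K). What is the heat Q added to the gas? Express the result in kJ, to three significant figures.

Isobaric: W = nRΔT = (0.636)(8.314)(475) = 2512 J.
ΔU = nCᵥΔT with Cᵥ = 5R/2: ΔU = (0.636)(20.79)(475) = 6279 J.
Q = ΔU + W = 6279 + 2512 = 8791 J.

Q ≈ 8.79 kJ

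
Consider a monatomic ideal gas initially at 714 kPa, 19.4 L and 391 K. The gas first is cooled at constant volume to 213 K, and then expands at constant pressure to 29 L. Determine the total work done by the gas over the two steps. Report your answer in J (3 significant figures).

Step 1 (isochoric): W = 0 (constant volume).
After step 1: P = 389 kPa (V unchanged).
Step 2 (isobaric): W = PΔV = (389 kPa)(29 − 19.4 L) = 3734 J.
W_total = 0 + 3734 = 3734 J.

W_total ≈ 3730 J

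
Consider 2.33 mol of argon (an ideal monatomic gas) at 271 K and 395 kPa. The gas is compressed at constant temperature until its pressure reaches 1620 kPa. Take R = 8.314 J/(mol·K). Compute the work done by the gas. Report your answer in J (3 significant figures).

W ≈ -7410 J

Isothermal process: W = nRT ln(V₂/V₁) = nRT ln(P₁/P₂).
W = (2.33)(8.314)(271) × ln(395/1620)
  = 5250 × ln(0.2438) = 5250 × -1.411
W_by_gas = -7409 J.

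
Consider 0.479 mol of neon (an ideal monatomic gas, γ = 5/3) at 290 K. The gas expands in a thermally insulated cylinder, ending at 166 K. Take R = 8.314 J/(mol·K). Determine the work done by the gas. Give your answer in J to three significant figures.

Adiabatic ⇒ Q = 0, so W_by = −ΔU = nCᵥ(T₁ − T₂).
Cᵥ = 3R/2 = 12.47 J/(mol·K).
W = (0.479)(12.47)(290 − 166) = 740.7 J.

W ≈ 741 J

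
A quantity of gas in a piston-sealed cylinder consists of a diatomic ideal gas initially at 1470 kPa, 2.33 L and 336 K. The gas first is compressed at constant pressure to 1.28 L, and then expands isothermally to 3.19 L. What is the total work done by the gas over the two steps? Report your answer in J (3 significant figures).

Step 1 (isobaric): W = PΔV = (1470 kPa)(1.28 − 2.33 L) = -1544 J.
After step 1: P = 1470 kPa, V = 1.28 L, T = 184.6 K.
Step 2 (isothermal): W = P₁V₁ ln(V₂/V₁) = (1882) ln(3.19/1.28) = 1718 J.
W_total = -1544 + 1718 = 174.7 J.

W_total ≈ 175 J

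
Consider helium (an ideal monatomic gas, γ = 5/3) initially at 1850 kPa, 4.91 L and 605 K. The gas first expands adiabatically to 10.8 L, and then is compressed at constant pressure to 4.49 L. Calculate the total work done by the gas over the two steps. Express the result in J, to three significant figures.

Step 1 (adiabatic): W = (P₁V₁ − P₂V₂)/(γ−1) = (9084 − 5371)/0.667 = 5569 J.
After step 1: P = 497.3 kPa, V = 10.8 L, T = 357.7 K.
Step 2 (isobaric): W = PΔV = (497.3 kPa)(4.49 − 10.8 L) = -3138 J.
W_total = 5569 − 3138 = 2431 J.

W_total ≈ 2430 J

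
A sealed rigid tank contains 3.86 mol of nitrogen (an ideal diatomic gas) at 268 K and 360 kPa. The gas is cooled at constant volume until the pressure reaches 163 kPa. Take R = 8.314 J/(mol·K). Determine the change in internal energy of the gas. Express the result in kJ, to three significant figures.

ΔU ≈ -11.8 kJ

Constant volume ⇒ W = 0, so Q = ΔU = nCᵥΔT with Cᵥ = 5R/2 = 20.79 J/(mol·K).
At constant V, T₂/T₁ = P₂/P₁ ⇒ ΔT = T₁(P₂/P₁ − 1) = 268·(163/360 − 1) = -146.7 K.
ΔU = (3.86)(20.79)(-146.7) = -11766 J.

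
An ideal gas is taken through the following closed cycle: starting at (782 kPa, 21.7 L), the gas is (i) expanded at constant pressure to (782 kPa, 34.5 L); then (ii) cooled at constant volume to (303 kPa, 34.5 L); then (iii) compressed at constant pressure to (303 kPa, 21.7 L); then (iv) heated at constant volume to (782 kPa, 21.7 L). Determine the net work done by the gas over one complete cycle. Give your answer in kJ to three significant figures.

W_net ≈ 6.13 kJ

Constant-volume legs do no work.
W(i) = (782)(34.5 − 21.7) = 10010 J; W(iii) = (303)(21.7 − 34.5) = -3878 J.
W_net = 10010 − 3878 = 6131 J (the clockwise enclosed area).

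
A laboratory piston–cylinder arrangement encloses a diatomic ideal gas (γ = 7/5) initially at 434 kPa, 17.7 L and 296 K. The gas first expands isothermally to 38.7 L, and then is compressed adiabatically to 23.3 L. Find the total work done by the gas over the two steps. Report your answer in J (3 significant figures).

Step 1 (isothermal): W = P₁V₁ ln(V₂/V₁) = (7682) ln(38.7/17.7) = 6009 J.
After step 1: P = 198.5 kPa, V = 38.7 L, T = 296 K.
Step 2 (adiabatic): W = (P₁V₁ − P₂V₂)/(γ−1) = (7682 − 9410)/0.4 = -4321 J.
W_total = 6009 − 4321 = 1688 J.

W_total ≈ 1690 J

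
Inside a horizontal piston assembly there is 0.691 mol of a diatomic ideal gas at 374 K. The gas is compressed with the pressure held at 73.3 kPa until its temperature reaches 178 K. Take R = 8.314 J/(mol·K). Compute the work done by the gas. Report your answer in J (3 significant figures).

Isobaric: W = P ΔV = nR ΔT.
W = (0.691)(8.314)(178 − 374) = -1126 J.

W ≈ -1130 J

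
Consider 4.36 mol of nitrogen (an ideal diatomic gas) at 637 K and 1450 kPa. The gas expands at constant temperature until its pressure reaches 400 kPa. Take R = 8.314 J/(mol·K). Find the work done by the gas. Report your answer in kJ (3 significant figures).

Isothermal process: W = nRT ln(V₂/V₁) = nRT ln(P₁/P₂).
W = (4.36)(8.314)(637) × ln(1450/400)
  = 23091 × ln(3.625) = 23091 × 1.288
W_by_gas = 29737 J.

W ≈ 29.7 kJ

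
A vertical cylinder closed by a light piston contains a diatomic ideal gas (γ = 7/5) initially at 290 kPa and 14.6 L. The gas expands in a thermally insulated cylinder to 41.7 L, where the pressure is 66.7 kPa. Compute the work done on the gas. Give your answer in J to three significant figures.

Adiabatic: W = (P₁V₁ − P₂V₂)/(γ − 1) with γ = 7/5.
P₁V₁ = 4234 J, P₂V₂ = 2781 J.
W = (4234 − 2781) / 0.4 = 3632 J.
Work on gas = −W_by = -3632 J.

W ≈ -3630 J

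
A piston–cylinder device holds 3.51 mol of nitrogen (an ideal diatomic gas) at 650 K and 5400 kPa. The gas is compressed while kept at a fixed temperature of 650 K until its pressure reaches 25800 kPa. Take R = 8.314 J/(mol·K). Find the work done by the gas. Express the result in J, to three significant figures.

W ≈ -29700 J

Isothermal process: W = nRT ln(V₂/V₁) = nRT ln(P₁/P₂).
W = (3.51)(8.314)(650) × ln(5400/25800)
  = 18968 × ln(0.2093) = 18968 × -1.564
W_by_gas = -29666 J.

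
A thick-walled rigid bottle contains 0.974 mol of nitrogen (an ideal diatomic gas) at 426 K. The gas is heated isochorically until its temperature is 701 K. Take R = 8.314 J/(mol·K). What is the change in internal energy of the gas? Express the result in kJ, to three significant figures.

ΔU ≈ 5.57 kJ

Constant volume ⇒ W = 0, so Q = ΔU = nCᵥΔT with Cᵥ = 5R/2 = 20.79 J/(mol·K).
ΔU = (0.974)(20.79)(701 − 426) = 5567 J.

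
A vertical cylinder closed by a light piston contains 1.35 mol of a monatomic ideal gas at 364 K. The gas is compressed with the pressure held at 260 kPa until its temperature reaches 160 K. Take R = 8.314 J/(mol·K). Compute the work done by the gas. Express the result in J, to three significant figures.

Isobaric: W = P ΔV = nR ΔT.
W = (1.35)(8.314)(160 − 364) = -2290 J.

W ≈ -2290 J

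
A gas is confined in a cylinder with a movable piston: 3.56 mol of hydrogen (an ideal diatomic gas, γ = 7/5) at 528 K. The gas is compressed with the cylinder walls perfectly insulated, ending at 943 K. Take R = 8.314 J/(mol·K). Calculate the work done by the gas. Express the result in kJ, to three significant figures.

W ≈ -30.7 kJ

Adiabatic ⇒ Q = 0, so W_by = −ΔU = nCᵥ(T₁ − T₂).
Cᵥ = 5R/2 = 20.79 J/(mol·K).
W = (3.56)(20.79)(528 − 943) = -30708 J.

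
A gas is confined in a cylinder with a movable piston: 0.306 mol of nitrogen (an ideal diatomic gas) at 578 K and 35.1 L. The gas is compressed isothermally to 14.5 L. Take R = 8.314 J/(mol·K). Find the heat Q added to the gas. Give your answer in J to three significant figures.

Q ≈ -1300 J

Isothermal ⇒ ΔU = 0, so Q = W = nRT ln(V₂/V₁).
Q = (0.306)(8.314)(578) ln(14.5/35.1) = 1470 × -0.8841 = -1300 J.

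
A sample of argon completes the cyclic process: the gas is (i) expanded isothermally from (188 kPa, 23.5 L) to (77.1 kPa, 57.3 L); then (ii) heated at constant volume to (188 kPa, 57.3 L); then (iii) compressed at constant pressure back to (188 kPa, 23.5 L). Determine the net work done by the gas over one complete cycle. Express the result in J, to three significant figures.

W_net ≈ -2420 J

Leg (i): W = PᵢVᵢ ln(V_f/Vᵢ) = (4418) ln(57.3/23.5) = 3938 J.
Leg (ii): W = 0.
Leg (iii): W = PΔV = (188)(23.5 − 57.3) = -6354 J.
W_net = 3938 − 6354 = -2417 J.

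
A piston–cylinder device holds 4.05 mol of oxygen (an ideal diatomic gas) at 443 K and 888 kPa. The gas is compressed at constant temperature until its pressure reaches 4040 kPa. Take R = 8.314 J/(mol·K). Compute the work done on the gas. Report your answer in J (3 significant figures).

Isothermal process: W = nRT ln(V₂/V₁) = nRT ln(P₁/P₂).
W = (4.05)(8.314)(443) × ln(888/4040)
  = 14917 × ln(0.2198) = 14917 × -1.515
W_by_gas = -22599 J; work on gas = −W_by = 22599 J.

W ≈ 22600 J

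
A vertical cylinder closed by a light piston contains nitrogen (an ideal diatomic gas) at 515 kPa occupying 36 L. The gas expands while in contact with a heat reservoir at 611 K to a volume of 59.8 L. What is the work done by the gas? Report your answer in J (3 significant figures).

W ≈ 9410 J

Isothermal: W = nRT ln(V₂/V₁) = P₁V₁ ln(V₂/V₁).
P₁V₁ = (515 kPa)(36 L) = 18540 J.
W = 18540 × ln(59.8/36) = 18540 × 0.5075
W_by_gas = 9409 J.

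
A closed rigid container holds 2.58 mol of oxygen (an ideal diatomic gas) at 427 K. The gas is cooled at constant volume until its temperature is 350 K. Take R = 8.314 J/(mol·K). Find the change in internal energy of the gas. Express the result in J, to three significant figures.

Constant volume ⇒ W = 0, so Q = ΔU = nCᵥΔT with Cᵥ = 5R/2 = 20.79 J/(mol·K).
ΔU = (2.58)(20.79)(350 − 427) = -4129 J.

ΔU ≈ -4130 J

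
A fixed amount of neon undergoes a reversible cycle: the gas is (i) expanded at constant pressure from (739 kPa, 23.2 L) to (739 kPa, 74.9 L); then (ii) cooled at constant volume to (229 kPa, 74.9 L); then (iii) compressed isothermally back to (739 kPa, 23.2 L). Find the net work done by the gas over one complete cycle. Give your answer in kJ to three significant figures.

Leg (i): W = PΔV = (739)(74.9 − 23.2) = 38206 J.
Leg (ii): W = 0.
Leg (iii): W = PᵢVᵢ ln(V_f/Vᵢ) = (17152) ln(23.2/74.9) = -20102 J.
W_net = 38206 − 20102 = 18104 J.

W_net ≈ 18.1 kJ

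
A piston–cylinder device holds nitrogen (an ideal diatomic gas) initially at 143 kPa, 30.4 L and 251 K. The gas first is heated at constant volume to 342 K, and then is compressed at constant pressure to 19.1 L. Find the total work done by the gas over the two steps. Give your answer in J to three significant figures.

W_total ≈ -2200 J

Step 1 (isochoric): W = 0 (constant volume).
After step 1: P = 194.8 kPa (V unchanged).
Step 2 (isobaric): W = PΔV = (194.8 kPa)(19.1 − 30.4 L) = -2202 J.
W_total = 0 − 2202 = -2202 J.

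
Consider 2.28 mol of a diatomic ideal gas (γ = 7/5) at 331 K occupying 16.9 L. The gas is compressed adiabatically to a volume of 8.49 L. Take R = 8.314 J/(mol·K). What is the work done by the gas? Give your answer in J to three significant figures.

W ≈ -4970 J

Adiabatic: TV^(γ−1) = const with γ = 7/5.
T₂ = T₁ (V₁/V₂)^(γ−1) = 331 × (16.9/8.49)^0.4 = 331 × 1.317 = 435.9 K.
W_by = nCᵥ(T₁ − T₂) = (2.28)(20.79)(331 − 435.9) = -4973 J.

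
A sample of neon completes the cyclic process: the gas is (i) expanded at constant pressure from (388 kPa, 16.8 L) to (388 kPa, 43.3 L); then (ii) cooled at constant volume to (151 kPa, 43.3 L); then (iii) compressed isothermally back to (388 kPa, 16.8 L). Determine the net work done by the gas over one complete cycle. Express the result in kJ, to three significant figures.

Leg (i): W = PΔV = (388)(43.3 − 16.8) = 10282 J.
Leg (ii): W = 0.
Leg (iii): W = PᵢVᵢ ln(V_f/Vᵢ) = (6538) ln(16.8/43.3) = -6190 J.
W_net = 10282 − 6190 = 4092 J.

W_net ≈ 4.09 kJ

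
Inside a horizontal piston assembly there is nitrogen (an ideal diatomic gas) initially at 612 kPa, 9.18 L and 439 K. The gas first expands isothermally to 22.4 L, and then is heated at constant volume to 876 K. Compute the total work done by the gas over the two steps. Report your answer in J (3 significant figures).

W_total ≈ 5010 J

Step 1 (isothermal): W = P₁V₁ ln(V₂/V₁) = (5618) ln(22.4/9.18) = 5012 J.
Step 2 (isochoric): W = 0 (constant volume).
W_total = 5012 + 0 = 5012 J.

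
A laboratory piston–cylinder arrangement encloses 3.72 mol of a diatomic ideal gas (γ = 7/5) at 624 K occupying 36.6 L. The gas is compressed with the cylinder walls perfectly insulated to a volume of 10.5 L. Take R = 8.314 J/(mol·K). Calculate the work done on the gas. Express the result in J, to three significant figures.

W ≈ 31300 J

Adiabatic: TV^(γ−1) = const with γ = 7/5.
T₂ = T₁ (V₁/V₂)^(γ−1) = 624 × (36.6/10.5)^0.4 = 624 × 1.648 = 1028 K.
W_by = nCᵥ(T₁ − T₂) = (3.72)(20.79)(624 − 1028) = -31257 J.
Work on gas = −W_by = 31257 J.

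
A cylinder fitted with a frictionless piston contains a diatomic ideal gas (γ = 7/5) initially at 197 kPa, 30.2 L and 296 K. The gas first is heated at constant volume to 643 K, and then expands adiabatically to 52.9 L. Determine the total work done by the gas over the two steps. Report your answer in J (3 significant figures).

W_total ≈ 6490 J

Step 1 (isochoric): W = 0 (constant volume).
After step 1: P = 427.9 kPa (V unchanged).
Step 2 (adiabatic): W = (P₁V₁ − P₂V₂)/(γ−1) = (12924 − 10328)/0.4 = 6490 J.
W_total = 0 + 6490 = 6490 J.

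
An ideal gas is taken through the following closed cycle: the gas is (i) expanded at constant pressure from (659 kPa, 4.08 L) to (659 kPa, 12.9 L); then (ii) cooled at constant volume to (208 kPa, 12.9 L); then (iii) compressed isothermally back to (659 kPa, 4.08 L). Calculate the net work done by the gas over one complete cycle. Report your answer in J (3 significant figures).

W_net ≈ 2720 J

Leg (i): W = PΔV = (659)(12.9 − 4.08) = 5812 J.
Leg (ii): W = 0.
Leg (iii): W = PᵢVᵢ ln(V_f/Vᵢ) = (2683) ln(4.08/12.9) = -3089 J.
W_net = 5812 − 3089 = 2724 J.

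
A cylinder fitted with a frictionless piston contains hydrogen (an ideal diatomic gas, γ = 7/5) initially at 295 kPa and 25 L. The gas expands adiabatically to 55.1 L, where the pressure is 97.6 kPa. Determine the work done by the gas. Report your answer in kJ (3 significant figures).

Adiabatic: W = (P₁V₁ − P₂V₂)/(γ − 1) with γ = 7/5.
P₁V₁ = 7375 J, P₂V₂ = 5378 J.
W = (7375 − 5378) / 0.4 = 4993 J.

W ≈ 4.99 kJ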